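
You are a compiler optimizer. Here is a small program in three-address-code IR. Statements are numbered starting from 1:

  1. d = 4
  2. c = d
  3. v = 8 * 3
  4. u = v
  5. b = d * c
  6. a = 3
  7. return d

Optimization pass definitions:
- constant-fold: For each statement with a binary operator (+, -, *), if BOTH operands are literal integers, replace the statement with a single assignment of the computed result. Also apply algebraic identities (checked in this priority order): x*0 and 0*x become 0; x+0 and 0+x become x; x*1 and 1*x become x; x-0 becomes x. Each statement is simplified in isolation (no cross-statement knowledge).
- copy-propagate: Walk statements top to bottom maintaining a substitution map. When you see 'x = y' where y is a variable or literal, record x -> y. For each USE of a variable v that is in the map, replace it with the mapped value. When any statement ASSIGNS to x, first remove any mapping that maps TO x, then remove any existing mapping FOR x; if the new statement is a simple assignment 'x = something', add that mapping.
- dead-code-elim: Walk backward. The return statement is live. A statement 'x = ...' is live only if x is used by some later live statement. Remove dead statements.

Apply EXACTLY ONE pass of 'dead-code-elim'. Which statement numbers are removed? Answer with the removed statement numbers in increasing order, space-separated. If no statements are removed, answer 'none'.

Backward liveness scan:
Stmt 1 'd = 4': KEEP (d is live); live-in = []
Stmt 2 'c = d': DEAD (c not in live set ['d'])
Stmt 3 'v = 8 * 3': DEAD (v not in live set ['d'])
Stmt 4 'u = v': DEAD (u not in live set ['d'])
Stmt 5 'b = d * c': DEAD (b not in live set ['d'])
Stmt 6 'a = 3': DEAD (a not in live set ['d'])
Stmt 7 'return d': KEEP (return); live-in = ['d']
Removed statement numbers: [2, 3, 4, 5, 6]
Surviving IR:
  d = 4
  return d

Answer: 2 3 4 5 6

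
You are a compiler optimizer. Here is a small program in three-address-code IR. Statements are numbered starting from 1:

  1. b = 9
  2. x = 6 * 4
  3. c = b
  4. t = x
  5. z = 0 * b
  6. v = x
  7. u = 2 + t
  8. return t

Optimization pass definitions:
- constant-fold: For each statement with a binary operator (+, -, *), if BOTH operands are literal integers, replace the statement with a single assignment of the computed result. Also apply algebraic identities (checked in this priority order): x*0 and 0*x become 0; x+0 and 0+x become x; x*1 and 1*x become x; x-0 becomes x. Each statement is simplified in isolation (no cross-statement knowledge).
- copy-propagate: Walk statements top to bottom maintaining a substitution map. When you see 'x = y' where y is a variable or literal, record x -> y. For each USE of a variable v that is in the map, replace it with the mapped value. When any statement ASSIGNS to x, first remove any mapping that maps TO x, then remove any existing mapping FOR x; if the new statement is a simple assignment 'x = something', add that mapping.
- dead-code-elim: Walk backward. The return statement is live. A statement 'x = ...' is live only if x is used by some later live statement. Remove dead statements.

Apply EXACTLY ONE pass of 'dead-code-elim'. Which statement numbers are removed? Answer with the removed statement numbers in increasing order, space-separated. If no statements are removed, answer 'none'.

Backward liveness scan:
Stmt 1 'b = 9': DEAD (b not in live set [])
Stmt 2 'x = 6 * 4': KEEP (x is live); live-in = []
Stmt 3 'c = b': DEAD (c not in live set ['x'])
Stmt 4 't = x': KEEP (t is live); live-in = ['x']
Stmt 5 'z = 0 * b': DEAD (z not in live set ['t'])
Stmt 6 'v = x': DEAD (v not in live set ['t'])
Stmt 7 'u = 2 + t': DEAD (u not in live set ['t'])
Stmt 8 'return t': KEEP (return); live-in = ['t']
Removed statement numbers: [1, 3, 5, 6, 7]
Surviving IR:
  x = 6 * 4
  t = x
  return t

Answer: 1 3 5 6 7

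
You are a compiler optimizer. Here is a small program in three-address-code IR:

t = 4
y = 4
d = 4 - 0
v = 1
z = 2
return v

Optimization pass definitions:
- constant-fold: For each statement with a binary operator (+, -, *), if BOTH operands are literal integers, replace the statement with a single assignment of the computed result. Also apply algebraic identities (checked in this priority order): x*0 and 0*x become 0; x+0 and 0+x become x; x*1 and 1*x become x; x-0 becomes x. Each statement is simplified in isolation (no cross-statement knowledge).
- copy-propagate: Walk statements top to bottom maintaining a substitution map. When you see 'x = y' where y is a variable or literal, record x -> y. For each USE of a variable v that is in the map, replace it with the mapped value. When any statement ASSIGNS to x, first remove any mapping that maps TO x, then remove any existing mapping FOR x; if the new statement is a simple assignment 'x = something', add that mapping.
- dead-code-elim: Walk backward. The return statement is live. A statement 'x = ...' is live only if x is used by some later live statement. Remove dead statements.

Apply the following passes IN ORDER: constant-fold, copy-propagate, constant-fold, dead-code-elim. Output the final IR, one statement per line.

Initial IR:
  t = 4
  y = 4
  d = 4 - 0
  v = 1
  z = 2
  return v
After constant-fold (6 stmts):
  t = 4
  y = 4
  d = 4
  v = 1
  z = 2
  return v
After copy-propagate (6 stmts):
  t = 4
  y = 4
  d = 4
  v = 1
  z = 2
  return 1
After constant-fold (6 stmts):
  t = 4
  y = 4
  d = 4
  v = 1
  z = 2
  return 1
After dead-code-elim (1 stmts):
  return 1

Answer: return 1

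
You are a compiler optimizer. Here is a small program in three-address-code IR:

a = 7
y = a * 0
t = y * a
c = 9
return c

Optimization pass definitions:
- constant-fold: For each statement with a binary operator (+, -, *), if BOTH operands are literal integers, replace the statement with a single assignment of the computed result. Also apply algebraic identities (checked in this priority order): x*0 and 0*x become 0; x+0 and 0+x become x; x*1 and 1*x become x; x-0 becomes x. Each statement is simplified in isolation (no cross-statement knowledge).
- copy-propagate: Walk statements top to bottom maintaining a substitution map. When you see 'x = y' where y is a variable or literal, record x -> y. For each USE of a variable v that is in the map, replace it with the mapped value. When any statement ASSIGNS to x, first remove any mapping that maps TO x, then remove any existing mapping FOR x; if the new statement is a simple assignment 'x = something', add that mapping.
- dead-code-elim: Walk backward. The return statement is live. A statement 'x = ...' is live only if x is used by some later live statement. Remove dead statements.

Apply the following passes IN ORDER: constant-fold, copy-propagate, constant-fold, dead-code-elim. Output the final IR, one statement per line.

Initial IR:
  a = 7
  y = a * 0
  t = y * a
  c = 9
  return c
After constant-fold (5 stmts):
  a = 7
  y = 0
  t = y * a
  c = 9
  return c
After copy-propagate (5 stmts):
  a = 7
  y = 0
  t = 0 * 7
  c = 9
  return 9
After constant-fold (5 stmts):
  a = 7
  y = 0
  t = 0
  c = 9
  return 9
After dead-code-elim (1 stmts):
  return 9

Answer: return 9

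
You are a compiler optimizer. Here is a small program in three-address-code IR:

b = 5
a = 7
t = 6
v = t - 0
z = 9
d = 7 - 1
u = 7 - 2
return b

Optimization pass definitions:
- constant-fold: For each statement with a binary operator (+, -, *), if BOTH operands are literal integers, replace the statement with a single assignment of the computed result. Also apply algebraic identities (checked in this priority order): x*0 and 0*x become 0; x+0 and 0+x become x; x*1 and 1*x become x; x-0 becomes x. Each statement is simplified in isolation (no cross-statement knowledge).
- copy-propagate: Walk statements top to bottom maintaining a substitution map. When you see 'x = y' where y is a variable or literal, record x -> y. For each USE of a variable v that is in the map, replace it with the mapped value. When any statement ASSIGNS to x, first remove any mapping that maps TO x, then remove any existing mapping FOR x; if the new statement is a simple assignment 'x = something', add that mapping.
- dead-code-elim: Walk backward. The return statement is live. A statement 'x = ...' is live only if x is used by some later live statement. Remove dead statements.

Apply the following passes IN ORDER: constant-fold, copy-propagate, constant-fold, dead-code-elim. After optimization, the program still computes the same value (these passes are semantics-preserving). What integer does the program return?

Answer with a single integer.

Answer: 5

Derivation:
Initial IR:
  b = 5
  a = 7
  t = 6
  v = t - 0
  z = 9
  d = 7 - 1
  u = 7 - 2
  return b
After constant-fold (8 stmts):
  b = 5
  a = 7
  t = 6
  v = t
  z = 9
  d = 6
  u = 5
  return b
After copy-propagate (8 stmts):
  b = 5
  a = 7
  t = 6
  v = 6
  z = 9
  d = 6
  u = 5
  return 5
After constant-fold (8 stmts):
  b = 5
  a = 7
  t = 6
  v = 6
  z = 9
  d = 6
  u = 5
  return 5
After dead-code-elim (1 stmts):
  return 5
Evaluate:
  b = 5  =>  b = 5
  a = 7  =>  a = 7
  t = 6  =>  t = 6
  v = t - 0  =>  v = 6
  z = 9  =>  z = 9
  d = 7 - 1  =>  d = 6
  u = 7 - 2  =>  u = 5
  return b = 5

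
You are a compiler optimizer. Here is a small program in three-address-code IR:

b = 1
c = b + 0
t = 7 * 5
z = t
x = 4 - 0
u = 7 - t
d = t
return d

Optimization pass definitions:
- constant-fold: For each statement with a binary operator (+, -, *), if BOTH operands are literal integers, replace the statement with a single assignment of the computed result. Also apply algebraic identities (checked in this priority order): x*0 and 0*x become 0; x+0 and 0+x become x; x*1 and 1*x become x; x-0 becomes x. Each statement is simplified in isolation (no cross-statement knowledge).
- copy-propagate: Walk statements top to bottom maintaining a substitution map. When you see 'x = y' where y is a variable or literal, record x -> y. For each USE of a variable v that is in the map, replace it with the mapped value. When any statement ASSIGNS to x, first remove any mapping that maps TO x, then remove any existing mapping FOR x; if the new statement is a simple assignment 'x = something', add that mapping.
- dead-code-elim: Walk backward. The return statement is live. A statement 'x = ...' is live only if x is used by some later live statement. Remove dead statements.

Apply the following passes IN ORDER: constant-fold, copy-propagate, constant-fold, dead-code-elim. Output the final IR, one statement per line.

Answer: return 35

Derivation:
Initial IR:
  b = 1
  c = b + 0
  t = 7 * 5
  z = t
  x = 4 - 0
  u = 7 - t
  d = t
  return d
After constant-fold (8 stmts):
  b = 1
  c = b
  t = 35
  z = t
  x = 4
  u = 7 - t
  d = t
  return d
After copy-propagate (8 stmts):
  b = 1
  c = 1
  t = 35
  z = 35
  x = 4
  u = 7 - 35
  d = 35
  return 35
After constant-fold (8 stmts):
  b = 1
  c = 1
  t = 35
  z = 35
  x = 4
  u = -28
  d = 35
  return 35
After dead-code-elim (1 stmts):
  return 35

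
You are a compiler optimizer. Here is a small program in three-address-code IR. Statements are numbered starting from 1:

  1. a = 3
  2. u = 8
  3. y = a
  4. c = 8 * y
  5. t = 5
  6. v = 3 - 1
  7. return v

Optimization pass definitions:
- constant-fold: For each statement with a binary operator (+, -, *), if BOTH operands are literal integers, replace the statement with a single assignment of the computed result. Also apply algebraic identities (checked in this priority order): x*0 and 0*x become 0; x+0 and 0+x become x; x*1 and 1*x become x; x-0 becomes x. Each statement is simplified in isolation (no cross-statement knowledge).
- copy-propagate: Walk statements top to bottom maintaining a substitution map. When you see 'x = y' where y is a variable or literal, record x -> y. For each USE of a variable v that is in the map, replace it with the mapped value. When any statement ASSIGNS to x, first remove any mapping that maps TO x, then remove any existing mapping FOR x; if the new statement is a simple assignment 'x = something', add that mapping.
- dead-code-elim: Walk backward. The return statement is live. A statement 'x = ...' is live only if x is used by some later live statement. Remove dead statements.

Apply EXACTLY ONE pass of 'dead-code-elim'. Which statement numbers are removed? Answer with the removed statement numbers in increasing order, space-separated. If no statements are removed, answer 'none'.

Backward liveness scan:
Stmt 1 'a = 3': DEAD (a not in live set [])
Stmt 2 'u = 8': DEAD (u not in live set [])
Stmt 3 'y = a': DEAD (y not in live set [])
Stmt 4 'c = 8 * y': DEAD (c not in live set [])
Stmt 5 't = 5': DEAD (t not in live set [])
Stmt 6 'v = 3 - 1': KEEP (v is live); live-in = []
Stmt 7 'return v': KEEP (return); live-in = ['v']
Removed statement numbers: [1, 2, 3, 4, 5]
Surviving IR:
  v = 3 - 1
  return v

Answer: 1 2 3 4 5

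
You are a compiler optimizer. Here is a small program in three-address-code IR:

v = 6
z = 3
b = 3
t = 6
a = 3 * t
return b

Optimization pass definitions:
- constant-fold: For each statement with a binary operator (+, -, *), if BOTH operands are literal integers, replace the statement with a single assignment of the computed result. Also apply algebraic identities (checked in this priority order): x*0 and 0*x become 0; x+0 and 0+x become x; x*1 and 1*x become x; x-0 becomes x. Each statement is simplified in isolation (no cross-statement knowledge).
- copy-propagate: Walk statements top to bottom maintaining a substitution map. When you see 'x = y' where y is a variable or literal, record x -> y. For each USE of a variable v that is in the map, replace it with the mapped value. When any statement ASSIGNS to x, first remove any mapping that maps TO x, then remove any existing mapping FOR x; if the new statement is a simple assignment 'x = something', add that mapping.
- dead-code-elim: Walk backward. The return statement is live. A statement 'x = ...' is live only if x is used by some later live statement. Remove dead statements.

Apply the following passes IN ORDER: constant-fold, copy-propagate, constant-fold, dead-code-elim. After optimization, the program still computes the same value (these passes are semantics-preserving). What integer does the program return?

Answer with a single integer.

Answer: 3

Derivation:
Initial IR:
  v = 6
  z = 3
  b = 3
  t = 6
  a = 3 * t
  return b
After constant-fold (6 stmts):
  v = 6
  z = 3
  b = 3
  t = 6
  a = 3 * t
  return b
After copy-propagate (6 stmts):
  v = 6
  z = 3
  b = 3
  t = 6
  a = 3 * 6
  return 3
After constant-fold (6 stmts):
  v = 6
  z = 3
  b = 3
  t = 6
  a = 18
  return 3
After dead-code-elim (1 stmts):
  return 3
Evaluate:
  v = 6  =>  v = 6
  z = 3  =>  z = 3
  b = 3  =>  b = 3
  t = 6  =>  t = 6
  a = 3 * t  =>  a = 18
  return b = 3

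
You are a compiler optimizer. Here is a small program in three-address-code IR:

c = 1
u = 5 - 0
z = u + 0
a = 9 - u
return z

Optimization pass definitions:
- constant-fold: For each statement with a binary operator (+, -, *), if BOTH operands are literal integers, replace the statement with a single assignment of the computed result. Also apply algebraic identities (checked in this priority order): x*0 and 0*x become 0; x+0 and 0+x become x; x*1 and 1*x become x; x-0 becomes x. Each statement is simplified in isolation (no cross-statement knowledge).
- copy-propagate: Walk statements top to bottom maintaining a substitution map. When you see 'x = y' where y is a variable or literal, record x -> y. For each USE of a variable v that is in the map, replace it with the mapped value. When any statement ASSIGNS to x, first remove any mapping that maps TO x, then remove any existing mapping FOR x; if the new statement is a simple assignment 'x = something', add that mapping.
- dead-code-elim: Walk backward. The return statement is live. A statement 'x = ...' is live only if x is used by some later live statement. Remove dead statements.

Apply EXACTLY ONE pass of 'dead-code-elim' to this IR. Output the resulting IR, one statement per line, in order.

Applying dead-code-elim statement-by-statement:
  [5] return z  -> KEEP (return); live=['z']
  [4] a = 9 - u  -> DEAD (a not live)
  [3] z = u + 0  -> KEEP; live=['u']
  [2] u = 5 - 0  -> KEEP; live=[]
  [1] c = 1  -> DEAD (c not live)
Result (3 stmts):
  u = 5 - 0
  z = u + 0
  return z

Answer: u = 5 - 0
z = u + 0
return z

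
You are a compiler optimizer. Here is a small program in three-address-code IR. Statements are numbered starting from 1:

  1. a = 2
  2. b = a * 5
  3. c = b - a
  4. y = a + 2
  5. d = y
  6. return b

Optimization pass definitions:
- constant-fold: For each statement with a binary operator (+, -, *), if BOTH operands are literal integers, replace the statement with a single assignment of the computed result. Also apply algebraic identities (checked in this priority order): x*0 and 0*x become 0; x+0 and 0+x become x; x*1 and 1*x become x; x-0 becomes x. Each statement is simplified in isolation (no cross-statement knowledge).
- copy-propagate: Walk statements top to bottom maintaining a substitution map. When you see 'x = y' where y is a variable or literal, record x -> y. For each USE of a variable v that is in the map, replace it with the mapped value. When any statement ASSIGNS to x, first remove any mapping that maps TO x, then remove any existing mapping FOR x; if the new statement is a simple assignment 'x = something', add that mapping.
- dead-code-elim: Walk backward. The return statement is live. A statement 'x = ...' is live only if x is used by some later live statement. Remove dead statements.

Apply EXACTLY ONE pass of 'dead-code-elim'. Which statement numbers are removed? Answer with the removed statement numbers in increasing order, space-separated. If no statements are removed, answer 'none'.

Answer: 3 4 5

Derivation:
Backward liveness scan:
Stmt 1 'a = 2': KEEP (a is live); live-in = []
Stmt 2 'b = a * 5': KEEP (b is live); live-in = ['a']
Stmt 3 'c = b - a': DEAD (c not in live set ['b'])
Stmt 4 'y = a + 2': DEAD (y not in live set ['b'])
Stmt 5 'd = y': DEAD (d not in live set ['b'])
Stmt 6 'return b': KEEP (return); live-in = ['b']
Removed statement numbers: [3, 4, 5]
Surviving IR:
  a = 2
  b = a * 5
  return b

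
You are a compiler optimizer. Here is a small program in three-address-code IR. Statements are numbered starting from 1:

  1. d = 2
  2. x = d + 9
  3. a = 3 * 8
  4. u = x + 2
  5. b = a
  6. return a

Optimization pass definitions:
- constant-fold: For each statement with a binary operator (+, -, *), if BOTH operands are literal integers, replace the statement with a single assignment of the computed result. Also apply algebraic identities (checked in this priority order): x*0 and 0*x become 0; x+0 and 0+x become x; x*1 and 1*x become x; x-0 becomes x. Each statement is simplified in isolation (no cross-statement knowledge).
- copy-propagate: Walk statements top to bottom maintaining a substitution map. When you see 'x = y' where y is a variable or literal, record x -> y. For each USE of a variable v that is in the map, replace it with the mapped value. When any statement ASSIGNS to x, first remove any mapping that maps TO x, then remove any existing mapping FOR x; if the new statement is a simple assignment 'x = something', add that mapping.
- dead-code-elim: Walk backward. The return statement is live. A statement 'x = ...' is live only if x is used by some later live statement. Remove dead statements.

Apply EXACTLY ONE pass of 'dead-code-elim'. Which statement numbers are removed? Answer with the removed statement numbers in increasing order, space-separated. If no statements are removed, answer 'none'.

Answer: 1 2 4 5

Derivation:
Backward liveness scan:
Stmt 1 'd = 2': DEAD (d not in live set [])
Stmt 2 'x = d + 9': DEAD (x not in live set [])
Stmt 3 'a = 3 * 8': KEEP (a is live); live-in = []
Stmt 4 'u = x + 2': DEAD (u not in live set ['a'])
Stmt 5 'b = a': DEAD (b not in live set ['a'])
Stmt 6 'return a': KEEP (return); live-in = ['a']
Removed statement numbers: [1, 2, 4, 5]
Surviving IR:
  a = 3 * 8
  return a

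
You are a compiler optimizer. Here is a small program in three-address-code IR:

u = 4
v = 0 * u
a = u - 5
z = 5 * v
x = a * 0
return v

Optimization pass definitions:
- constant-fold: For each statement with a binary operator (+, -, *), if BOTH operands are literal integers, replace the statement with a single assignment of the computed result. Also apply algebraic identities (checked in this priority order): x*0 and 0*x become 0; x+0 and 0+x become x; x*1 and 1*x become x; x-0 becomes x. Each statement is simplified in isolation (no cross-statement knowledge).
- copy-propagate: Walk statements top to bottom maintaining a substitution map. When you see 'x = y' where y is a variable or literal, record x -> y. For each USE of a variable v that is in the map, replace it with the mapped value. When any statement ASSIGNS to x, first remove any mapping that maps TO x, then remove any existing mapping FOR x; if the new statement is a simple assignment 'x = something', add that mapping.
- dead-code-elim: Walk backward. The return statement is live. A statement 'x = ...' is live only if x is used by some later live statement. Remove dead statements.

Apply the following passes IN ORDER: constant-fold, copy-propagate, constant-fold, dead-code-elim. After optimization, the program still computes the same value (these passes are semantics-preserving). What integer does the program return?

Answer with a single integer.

Initial IR:
  u = 4
  v = 0 * u
  a = u - 5
  z = 5 * v
  x = a * 0
  return v
After constant-fold (6 stmts):
  u = 4
  v = 0
  a = u - 5
  z = 5 * v
  x = 0
  return v
After copy-propagate (6 stmts):
  u = 4
  v = 0
  a = 4 - 5
  z = 5 * 0
  x = 0
  return 0
After constant-fold (6 stmts):
  u = 4
  v = 0
  a = -1
  z = 0
  x = 0
  return 0
After dead-code-elim (1 stmts):
  return 0
Evaluate:
  u = 4  =>  u = 4
  v = 0 * u  =>  v = 0
  a = u - 5  =>  a = -1
  z = 5 * v  =>  z = 0
  x = a * 0  =>  x = 0
  return v = 0

Answer: 0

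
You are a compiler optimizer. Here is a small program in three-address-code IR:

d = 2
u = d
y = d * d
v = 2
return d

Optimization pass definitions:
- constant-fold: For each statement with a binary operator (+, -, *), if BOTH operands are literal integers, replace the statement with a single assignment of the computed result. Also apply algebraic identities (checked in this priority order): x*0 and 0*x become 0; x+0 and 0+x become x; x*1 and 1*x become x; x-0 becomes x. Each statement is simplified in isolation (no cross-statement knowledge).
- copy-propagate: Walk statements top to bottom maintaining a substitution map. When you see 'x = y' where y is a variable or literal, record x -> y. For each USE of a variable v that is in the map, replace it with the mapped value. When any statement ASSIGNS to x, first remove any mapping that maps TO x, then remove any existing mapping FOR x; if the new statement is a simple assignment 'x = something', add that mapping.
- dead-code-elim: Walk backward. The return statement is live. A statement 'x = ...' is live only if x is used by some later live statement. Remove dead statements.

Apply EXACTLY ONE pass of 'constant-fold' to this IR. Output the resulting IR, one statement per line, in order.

Answer: d = 2
u = d
y = d * d
v = 2
return d

Derivation:
Applying constant-fold statement-by-statement:
  [1] d = 2  (unchanged)
  [2] u = d  (unchanged)
  [3] y = d * d  (unchanged)
  [4] v = 2  (unchanged)
  [5] return d  (unchanged)
Result (5 stmts):
  d = 2
  u = d
  y = d * d
  v = 2
  return d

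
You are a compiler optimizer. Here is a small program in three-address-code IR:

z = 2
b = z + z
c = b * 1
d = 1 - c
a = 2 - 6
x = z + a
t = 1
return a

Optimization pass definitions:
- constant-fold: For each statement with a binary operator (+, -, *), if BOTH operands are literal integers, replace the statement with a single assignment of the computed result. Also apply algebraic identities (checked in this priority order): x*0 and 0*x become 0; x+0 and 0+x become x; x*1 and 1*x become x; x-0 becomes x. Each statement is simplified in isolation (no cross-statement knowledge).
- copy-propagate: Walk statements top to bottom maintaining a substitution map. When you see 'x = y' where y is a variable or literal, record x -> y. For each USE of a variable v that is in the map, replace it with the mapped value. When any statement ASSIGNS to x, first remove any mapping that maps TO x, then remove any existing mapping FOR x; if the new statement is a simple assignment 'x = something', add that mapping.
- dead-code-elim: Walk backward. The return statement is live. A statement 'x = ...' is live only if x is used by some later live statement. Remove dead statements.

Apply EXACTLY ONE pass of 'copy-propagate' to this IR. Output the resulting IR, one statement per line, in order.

Applying copy-propagate statement-by-statement:
  [1] z = 2  (unchanged)
  [2] b = z + z  -> b = 2 + 2
  [3] c = b * 1  (unchanged)
  [4] d = 1 - c  (unchanged)
  [5] a = 2 - 6  (unchanged)
  [6] x = z + a  -> x = 2 + a
  [7] t = 1  (unchanged)
  [8] return a  (unchanged)
Result (8 stmts):
  z = 2
  b = 2 + 2
  c = b * 1
  d = 1 - c
  a = 2 - 6
  x = 2 + a
  t = 1
  return a

Answer: z = 2
b = 2 + 2
c = b * 1
d = 1 - c
a = 2 - 6
x = 2 + a
t = 1
return a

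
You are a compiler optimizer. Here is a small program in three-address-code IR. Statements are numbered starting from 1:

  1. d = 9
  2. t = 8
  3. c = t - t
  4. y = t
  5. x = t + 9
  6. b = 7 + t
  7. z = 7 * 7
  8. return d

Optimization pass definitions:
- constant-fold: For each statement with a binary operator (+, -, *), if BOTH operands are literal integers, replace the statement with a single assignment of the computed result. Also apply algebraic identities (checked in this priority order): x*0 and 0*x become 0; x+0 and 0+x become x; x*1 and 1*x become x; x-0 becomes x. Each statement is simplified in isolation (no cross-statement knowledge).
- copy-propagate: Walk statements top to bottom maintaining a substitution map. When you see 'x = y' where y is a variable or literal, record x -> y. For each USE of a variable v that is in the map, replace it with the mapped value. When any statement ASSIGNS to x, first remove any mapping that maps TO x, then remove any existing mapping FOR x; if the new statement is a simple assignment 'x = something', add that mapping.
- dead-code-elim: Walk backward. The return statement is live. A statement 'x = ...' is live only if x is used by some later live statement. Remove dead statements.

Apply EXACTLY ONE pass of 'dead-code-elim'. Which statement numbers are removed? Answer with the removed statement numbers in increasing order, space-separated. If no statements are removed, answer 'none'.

Backward liveness scan:
Stmt 1 'd = 9': KEEP (d is live); live-in = []
Stmt 2 't = 8': DEAD (t not in live set ['d'])
Stmt 3 'c = t - t': DEAD (c not in live set ['d'])
Stmt 4 'y = t': DEAD (y not in live set ['d'])
Stmt 5 'x = t + 9': DEAD (x not in live set ['d'])
Stmt 6 'b = 7 + t': DEAD (b not in live set ['d'])
Stmt 7 'z = 7 * 7': DEAD (z not in live set ['d'])
Stmt 8 'return d': KEEP (return); live-in = ['d']
Removed statement numbers: [2, 3, 4, 5, 6, 7]
Surviving IR:
  d = 9
  return d

Answer: 2 3 4 5 6 7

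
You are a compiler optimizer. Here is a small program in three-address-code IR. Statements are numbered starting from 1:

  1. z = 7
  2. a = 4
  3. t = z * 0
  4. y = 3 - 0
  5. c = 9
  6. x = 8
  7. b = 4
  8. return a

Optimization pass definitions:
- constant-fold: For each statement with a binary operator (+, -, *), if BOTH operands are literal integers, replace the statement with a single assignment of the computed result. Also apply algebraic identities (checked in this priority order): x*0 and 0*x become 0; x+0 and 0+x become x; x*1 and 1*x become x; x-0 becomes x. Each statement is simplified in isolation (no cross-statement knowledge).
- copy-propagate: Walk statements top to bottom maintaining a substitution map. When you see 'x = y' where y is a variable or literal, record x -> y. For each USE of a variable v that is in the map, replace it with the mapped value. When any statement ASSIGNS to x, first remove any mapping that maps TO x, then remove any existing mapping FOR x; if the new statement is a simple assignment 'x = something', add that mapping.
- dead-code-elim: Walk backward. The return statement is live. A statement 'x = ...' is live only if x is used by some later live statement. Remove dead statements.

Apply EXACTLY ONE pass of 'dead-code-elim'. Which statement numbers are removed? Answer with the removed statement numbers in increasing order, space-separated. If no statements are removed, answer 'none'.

Answer: 1 3 4 5 6 7

Derivation:
Backward liveness scan:
Stmt 1 'z = 7': DEAD (z not in live set [])
Stmt 2 'a = 4': KEEP (a is live); live-in = []
Stmt 3 't = z * 0': DEAD (t not in live set ['a'])
Stmt 4 'y = 3 - 0': DEAD (y not in live set ['a'])
Stmt 5 'c = 9': DEAD (c not in live set ['a'])
Stmt 6 'x = 8': DEAD (x not in live set ['a'])
Stmt 7 'b = 4': DEAD (b not in live set ['a'])
Stmt 8 'return a': KEEP (return); live-in = ['a']
Removed statement numbers: [1, 3, 4, 5, 6, 7]
Surviving IR:
  a = 4
  return a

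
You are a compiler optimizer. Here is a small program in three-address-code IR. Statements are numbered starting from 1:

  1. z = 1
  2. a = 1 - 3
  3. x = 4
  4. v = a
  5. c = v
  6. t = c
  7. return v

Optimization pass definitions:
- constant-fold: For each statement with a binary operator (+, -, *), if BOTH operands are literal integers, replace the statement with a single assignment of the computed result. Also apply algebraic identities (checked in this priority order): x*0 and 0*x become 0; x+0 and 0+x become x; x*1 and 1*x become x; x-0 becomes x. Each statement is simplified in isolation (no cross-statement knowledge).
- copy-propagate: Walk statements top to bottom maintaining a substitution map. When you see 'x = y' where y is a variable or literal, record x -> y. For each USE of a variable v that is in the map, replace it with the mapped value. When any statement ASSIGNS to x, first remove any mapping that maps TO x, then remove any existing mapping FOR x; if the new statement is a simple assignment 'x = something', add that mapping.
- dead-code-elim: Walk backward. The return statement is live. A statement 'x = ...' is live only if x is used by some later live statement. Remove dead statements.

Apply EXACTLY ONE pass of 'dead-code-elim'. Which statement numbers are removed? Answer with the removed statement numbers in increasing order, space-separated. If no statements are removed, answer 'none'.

Answer: 1 3 5 6

Derivation:
Backward liveness scan:
Stmt 1 'z = 1': DEAD (z not in live set [])
Stmt 2 'a = 1 - 3': KEEP (a is live); live-in = []
Stmt 3 'x = 4': DEAD (x not in live set ['a'])
Stmt 4 'v = a': KEEP (v is live); live-in = ['a']
Stmt 5 'c = v': DEAD (c not in live set ['v'])
Stmt 6 't = c': DEAD (t not in live set ['v'])
Stmt 7 'return v': KEEP (return); live-in = ['v']
Removed statement numbers: [1, 3, 5, 6]
Surviving IR:
  a = 1 - 3
  v = a
  return v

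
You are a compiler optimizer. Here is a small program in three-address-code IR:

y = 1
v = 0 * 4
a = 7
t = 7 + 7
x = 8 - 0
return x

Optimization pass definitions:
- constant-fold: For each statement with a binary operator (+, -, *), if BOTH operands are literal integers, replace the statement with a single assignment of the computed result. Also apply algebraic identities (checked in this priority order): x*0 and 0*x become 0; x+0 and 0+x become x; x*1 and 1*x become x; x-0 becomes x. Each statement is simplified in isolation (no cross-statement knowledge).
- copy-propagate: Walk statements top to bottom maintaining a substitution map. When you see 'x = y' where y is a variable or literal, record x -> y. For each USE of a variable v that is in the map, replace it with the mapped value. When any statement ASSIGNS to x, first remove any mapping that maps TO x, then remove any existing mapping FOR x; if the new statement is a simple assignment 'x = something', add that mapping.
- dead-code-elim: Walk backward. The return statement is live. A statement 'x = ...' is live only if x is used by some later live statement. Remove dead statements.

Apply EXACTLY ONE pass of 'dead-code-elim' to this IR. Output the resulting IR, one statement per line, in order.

Applying dead-code-elim statement-by-statement:
  [6] return x  -> KEEP (return); live=['x']
  [5] x = 8 - 0  -> KEEP; live=[]
  [4] t = 7 + 7  -> DEAD (t not live)
  [3] a = 7  -> DEAD (a not live)
  [2] v = 0 * 4  -> DEAD (v not live)
  [1] y = 1  -> DEAD (y not live)
Result (2 stmts):
  x = 8 - 0
  return x

Answer: x = 8 - 0
return x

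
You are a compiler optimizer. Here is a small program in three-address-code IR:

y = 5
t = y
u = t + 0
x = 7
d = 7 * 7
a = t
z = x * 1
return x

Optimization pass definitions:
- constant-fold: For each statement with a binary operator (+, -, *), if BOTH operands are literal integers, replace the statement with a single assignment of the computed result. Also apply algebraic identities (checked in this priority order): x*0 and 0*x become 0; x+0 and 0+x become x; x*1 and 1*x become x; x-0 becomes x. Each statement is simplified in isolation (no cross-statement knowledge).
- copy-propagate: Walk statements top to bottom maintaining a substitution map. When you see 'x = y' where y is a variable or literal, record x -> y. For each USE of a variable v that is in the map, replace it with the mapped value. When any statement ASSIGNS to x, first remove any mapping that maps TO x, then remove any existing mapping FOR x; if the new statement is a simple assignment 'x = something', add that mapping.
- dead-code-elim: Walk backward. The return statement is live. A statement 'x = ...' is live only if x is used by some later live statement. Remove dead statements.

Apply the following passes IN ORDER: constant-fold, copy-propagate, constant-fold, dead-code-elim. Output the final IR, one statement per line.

Initial IR:
  y = 5
  t = y
  u = t + 0
  x = 7
  d = 7 * 7
  a = t
  z = x * 1
  return x
After constant-fold (8 stmts):
  y = 5
  t = y
  u = t
  x = 7
  d = 49
  a = t
  z = x
  return x
After copy-propagate (8 stmts):
  y = 5
  t = 5
  u = 5
  x = 7
  d = 49
  a = 5
  z = 7
  return 7
After constant-fold (8 stmts):
  y = 5
  t = 5
  u = 5
  x = 7
  d = 49
  a = 5
  z = 7
  return 7
After dead-code-elim (1 stmts):
  return 7

Answer: return 7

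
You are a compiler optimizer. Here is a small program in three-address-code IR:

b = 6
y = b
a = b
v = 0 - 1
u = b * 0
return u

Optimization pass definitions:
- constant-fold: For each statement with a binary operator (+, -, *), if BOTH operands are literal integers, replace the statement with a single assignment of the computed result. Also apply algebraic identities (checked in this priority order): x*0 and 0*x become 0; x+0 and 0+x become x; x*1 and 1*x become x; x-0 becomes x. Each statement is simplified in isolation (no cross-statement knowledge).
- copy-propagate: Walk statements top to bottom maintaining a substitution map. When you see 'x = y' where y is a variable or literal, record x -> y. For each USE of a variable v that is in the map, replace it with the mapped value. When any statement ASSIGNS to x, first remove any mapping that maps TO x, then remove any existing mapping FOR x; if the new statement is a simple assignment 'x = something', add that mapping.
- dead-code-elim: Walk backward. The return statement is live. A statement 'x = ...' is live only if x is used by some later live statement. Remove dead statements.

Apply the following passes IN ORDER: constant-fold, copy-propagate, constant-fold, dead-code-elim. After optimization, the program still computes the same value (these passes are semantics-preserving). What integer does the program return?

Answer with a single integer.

Answer: 0

Derivation:
Initial IR:
  b = 6
  y = b
  a = b
  v = 0 - 1
  u = b * 0
  return u
After constant-fold (6 stmts):
  b = 6
  y = b
  a = b
  v = -1
  u = 0
  return u
After copy-propagate (6 stmts):
  b = 6
  y = 6
  a = 6
  v = -1
  u = 0
  return 0
After constant-fold (6 stmts):
  b = 6
  y = 6
  a = 6
  v = -1
  u = 0
  return 0
After dead-code-elim (1 stmts):
  return 0
Evaluate:
  b = 6  =>  b = 6
  y = b  =>  y = 6
  a = b  =>  a = 6
  v = 0 - 1  =>  v = -1
  u = b * 0  =>  u = 0
  return u = 0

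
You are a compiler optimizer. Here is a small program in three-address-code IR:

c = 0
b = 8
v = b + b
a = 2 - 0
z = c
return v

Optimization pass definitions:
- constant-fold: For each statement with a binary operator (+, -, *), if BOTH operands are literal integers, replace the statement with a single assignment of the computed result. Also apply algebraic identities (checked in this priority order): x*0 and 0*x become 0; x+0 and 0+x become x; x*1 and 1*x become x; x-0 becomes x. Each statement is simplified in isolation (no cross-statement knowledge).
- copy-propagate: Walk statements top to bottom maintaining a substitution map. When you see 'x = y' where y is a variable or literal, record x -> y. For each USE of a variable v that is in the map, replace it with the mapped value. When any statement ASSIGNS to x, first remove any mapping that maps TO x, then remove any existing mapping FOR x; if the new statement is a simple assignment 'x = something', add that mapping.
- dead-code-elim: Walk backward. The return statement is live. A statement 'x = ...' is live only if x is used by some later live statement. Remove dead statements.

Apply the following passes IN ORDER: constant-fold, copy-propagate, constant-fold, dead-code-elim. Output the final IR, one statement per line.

Initial IR:
  c = 0
  b = 8
  v = b + b
  a = 2 - 0
  z = c
  return v
After constant-fold (6 stmts):
  c = 0
  b = 8
  v = b + b
  a = 2
  z = c
  return v
After copy-propagate (6 stmts):
  c = 0
  b = 8
  v = 8 + 8
  a = 2
  z = 0
  return v
After constant-fold (6 stmts):
  c = 0
  b = 8
  v = 16
  a = 2
  z = 0
  return v
After dead-code-elim (2 stmts):
  v = 16
  return v

Answer: v = 16
return v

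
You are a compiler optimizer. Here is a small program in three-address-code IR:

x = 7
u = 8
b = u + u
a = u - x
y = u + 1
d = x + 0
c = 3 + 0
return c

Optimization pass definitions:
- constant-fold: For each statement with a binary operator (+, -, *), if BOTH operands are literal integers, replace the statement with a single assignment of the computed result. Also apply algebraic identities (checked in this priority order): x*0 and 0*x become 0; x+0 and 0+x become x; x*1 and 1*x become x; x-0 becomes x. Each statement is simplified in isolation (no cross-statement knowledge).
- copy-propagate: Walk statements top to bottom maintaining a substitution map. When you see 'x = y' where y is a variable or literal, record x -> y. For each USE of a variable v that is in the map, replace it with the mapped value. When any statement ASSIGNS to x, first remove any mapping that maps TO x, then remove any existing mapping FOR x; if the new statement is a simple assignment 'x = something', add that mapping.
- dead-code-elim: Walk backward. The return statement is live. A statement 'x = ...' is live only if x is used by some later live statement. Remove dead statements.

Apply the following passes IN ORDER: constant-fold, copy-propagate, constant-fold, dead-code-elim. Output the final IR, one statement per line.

Answer: return 3

Derivation:
Initial IR:
  x = 7
  u = 8
  b = u + u
  a = u - x
  y = u + 1
  d = x + 0
  c = 3 + 0
  return c
After constant-fold (8 stmts):
  x = 7
  u = 8
  b = u + u
  a = u - x
  y = u + 1
  d = x
  c = 3
  return c
After copy-propagate (8 stmts):
  x = 7
  u = 8
  b = 8 + 8
  a = 8 - 7
  y = 8 + 1
  d = 7
  c = 3
  return 3
After constant-fold (8 stmts):
  x = 7
  u = 8
  b = 16
  a = 1
  y = 9
  d = 7
  c = 3
  return 3
After dead-code-elim (1 stmts):
  return 3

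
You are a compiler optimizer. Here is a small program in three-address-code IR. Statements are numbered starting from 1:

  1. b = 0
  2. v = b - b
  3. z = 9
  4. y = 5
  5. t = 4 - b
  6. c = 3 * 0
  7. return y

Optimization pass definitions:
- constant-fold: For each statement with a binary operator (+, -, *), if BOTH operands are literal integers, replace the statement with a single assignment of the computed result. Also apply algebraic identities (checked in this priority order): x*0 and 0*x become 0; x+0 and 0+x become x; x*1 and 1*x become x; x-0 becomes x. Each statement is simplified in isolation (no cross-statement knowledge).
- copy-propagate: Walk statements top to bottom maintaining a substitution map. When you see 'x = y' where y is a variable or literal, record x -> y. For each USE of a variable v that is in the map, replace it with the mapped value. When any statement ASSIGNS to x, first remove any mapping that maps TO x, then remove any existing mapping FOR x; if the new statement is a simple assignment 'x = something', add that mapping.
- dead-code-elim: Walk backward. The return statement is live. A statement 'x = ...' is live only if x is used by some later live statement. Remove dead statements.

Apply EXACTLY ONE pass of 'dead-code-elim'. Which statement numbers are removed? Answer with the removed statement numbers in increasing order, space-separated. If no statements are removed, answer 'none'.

Answer: 1 2 3 5 6

Derivation:
Backward liveness scan:
Stmt 1 'b = 0': DEAD (b not in live set [])
Stmt 2 'v = b - b': DEAD (v not in live set [])
Stmt 3 'z = 9': DEAD (z not in live set [])
Stmt 4 'y = 5': KEEP (y is live); live-in = []
Stmt 5 't = 4 - b': DEAD (t not in live set ['y'])
Stmt 6 'c = 3 * 0': DEAD (c not in live set ['y'])
Stmt 7 'return y': KEEP (return); live-in = ['y']
Removed statement numbers: [1, 2, 3, 5, 6]
Surviving IR:
  y = 5
  return y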